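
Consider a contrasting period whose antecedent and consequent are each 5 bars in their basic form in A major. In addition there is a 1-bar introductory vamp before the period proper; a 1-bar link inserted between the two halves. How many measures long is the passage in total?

Basic contrasting period: 5 + 5 = 10 bars.
10 (basic form) + 1 (introduction) + 1 (link) = 12.

12 measures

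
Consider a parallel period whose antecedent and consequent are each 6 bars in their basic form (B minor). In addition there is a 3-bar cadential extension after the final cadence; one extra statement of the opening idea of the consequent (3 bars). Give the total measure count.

Basic parallel period: 6 + 6 = 12 bars.
12 (basic form) + 3 (cadential extension) + 3 (extra statement) = 18.

18 measures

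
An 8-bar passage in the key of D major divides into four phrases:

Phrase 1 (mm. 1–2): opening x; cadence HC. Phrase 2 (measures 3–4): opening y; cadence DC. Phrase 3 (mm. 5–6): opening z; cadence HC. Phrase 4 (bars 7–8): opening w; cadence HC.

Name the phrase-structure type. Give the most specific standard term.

phrase group

Phrase 4 ends with a half cadence, no stronger than phrase 2's deceptive cadence, so the four phrases do not form a double period; nor do phrases 3–4 duplicate 1–2, so it is not a repeated period. With no phrase reaching a conclusive cadence, the passage is a phrase group.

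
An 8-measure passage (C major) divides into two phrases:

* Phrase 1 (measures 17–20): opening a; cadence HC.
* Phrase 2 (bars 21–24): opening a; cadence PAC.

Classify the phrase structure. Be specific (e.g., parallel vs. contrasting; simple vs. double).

parallel period

Phrase 1 ends with a half cadence (weaker) and phrase 2 with a perfect authentic cadence (stronger): antecedent + consequent = a period.
The two phrases open with the same material (a / a), so the period is parallel.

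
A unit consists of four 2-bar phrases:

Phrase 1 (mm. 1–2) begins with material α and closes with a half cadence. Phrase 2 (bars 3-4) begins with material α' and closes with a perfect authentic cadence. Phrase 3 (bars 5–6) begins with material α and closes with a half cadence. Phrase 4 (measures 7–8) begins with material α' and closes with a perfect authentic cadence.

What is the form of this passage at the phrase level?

repeated period

The cadence pattern HC–PAC–HC–PAC is weak–strong twice, and phrases 3–4 restate phrases 1–2: a period heard twice, not a double period (which would end weakly at phrase 2).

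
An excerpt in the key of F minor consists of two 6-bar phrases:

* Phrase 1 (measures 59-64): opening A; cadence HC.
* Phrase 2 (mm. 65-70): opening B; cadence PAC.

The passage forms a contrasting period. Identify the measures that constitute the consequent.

measures 65–70

The antecedent is the phrase ending with the weaker cadence (half cadence, phrase 1) and the consequent the one ending more conclusively (perfect authentic cadence, phrase 2); the consequent is measures 65-70.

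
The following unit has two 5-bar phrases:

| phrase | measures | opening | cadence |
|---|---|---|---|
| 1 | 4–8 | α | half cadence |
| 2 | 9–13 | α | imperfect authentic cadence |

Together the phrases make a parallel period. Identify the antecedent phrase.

The phrase ending with the weaker cadence (half cadence) is the antecedent; the one ending more conclusively (imperfect authentic cadence) is the consequent. The antecedent is phrase 1.

phrase 1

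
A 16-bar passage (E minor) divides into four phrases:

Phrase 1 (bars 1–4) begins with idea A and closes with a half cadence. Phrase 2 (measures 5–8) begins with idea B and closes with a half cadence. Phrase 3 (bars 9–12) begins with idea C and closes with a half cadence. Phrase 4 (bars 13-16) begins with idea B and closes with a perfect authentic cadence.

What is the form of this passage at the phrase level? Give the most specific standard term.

contrasting double period

Four phrases in two halves: the first half (measures 1–8) ends with a half cadence, the second (bars 9–16) with a perfect authentic cadence — a large antecedent–consequent pair, i.e. a double period.
Phrase 3 begins with different material from phrase 1, making it contrasting.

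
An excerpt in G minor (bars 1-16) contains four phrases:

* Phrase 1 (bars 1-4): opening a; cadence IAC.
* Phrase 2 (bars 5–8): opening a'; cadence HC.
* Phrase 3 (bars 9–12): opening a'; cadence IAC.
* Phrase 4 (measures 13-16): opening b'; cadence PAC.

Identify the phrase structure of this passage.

Four phrases in two halves: the first half (measures 1–8) ends with a half cadence, the second (bars 9–16) with a perfect authentic cadence — a large antecedent–consequent pair, i.e. a double period.
Phrase 3 begins with the same material as phrase 1, making it parallel.

parallel double period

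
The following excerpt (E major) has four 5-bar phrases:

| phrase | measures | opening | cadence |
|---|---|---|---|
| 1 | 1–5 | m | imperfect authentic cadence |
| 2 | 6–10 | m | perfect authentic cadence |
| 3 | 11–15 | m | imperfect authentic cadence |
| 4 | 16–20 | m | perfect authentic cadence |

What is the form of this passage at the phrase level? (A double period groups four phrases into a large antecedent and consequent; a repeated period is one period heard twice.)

The cadence pattern IAC–PAC–IAC–PAC is weak–strong twice, and phrases 3–4 restate phrases 1–2: a period heard twice, not a double period (which would end weakly at phrase 2).

repeated period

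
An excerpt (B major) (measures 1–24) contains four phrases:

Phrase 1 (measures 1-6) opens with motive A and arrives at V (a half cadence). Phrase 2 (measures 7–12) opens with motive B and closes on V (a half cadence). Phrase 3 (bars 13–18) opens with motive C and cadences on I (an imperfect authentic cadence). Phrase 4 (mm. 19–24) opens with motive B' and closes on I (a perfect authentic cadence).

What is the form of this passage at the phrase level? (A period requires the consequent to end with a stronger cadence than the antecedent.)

Four phrases in two halves: the first half (mm. 1–12) ends with a half cadence, the second (bars 13-24) with a perfect authentic cadence — a large antecedent–consequent pair, i.e. a double period.
Phrase 3 begins with different material from phrase 1, making it contrasting.

contrasting double period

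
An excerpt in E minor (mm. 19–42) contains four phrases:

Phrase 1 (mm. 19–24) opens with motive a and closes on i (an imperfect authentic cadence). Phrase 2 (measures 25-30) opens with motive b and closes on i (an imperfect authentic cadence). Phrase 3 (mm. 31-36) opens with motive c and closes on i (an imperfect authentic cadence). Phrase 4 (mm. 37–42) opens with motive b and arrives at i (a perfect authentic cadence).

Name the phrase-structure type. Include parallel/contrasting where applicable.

Four phrases in two halves: the first half (mm. 19–30) ends with an imperfect authentic cadence, the second (bars 31–42) with a perfect authentic cadence — a large antecedent–consequent pair, i.e. a double period.
Phrase 3 begins with different material from phrase 1, making it contrasting.

contrasting double period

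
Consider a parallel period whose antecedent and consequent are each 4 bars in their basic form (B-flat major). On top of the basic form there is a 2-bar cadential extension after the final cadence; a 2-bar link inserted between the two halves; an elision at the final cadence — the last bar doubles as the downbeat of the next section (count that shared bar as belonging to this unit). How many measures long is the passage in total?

12 measures

Basic parallel period: 4 + 4 = 8 bars.
8 (basic form) + 2 (cadential extension) + 2 (link) = 12.
The elision shares a bar with the next section but does not change this unit's count.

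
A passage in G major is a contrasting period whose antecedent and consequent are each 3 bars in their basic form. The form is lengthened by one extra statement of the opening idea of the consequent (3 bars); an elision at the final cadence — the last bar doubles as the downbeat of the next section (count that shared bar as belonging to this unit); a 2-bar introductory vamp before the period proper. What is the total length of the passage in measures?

Basic contrasting period: 3 + 3 = 6 bars.
6 (basic form) + 3 (extra statement) + 2 (introduction) = 11.
The elision shares a bar with the next section but does not change this unit's count.

11 measures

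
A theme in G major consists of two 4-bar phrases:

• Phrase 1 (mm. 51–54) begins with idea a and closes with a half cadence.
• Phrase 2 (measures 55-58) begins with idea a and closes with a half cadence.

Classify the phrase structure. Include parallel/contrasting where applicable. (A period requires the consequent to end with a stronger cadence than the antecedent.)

Both phrases have the same opening (a) and the same cadence (half cadence): the second is a restatement, not a consequent, so this is a repeated phrase rather than a period.

repeated phrase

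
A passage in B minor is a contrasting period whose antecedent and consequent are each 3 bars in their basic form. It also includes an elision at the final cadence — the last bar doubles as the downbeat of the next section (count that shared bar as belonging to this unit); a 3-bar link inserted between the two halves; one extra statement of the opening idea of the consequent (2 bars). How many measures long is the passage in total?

11 measures

Basic contrasting period: 3 + 3 = 6 bars.
6 (basic form) + 3 (link) + 2 (extra statement) = 11.
The elision shares a bar with the next section but does not change this unit's count.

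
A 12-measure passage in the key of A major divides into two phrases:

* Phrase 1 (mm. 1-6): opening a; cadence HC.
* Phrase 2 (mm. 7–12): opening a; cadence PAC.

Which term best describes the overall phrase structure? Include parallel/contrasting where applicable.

Phrase 1 ends with a half cadence (weaker) and phrase 2 with a perfect authentic cadence (stronger): antecedent + consequent = a period.
The two phrases open with the same material (a / a), so the period is parallel.

parallel period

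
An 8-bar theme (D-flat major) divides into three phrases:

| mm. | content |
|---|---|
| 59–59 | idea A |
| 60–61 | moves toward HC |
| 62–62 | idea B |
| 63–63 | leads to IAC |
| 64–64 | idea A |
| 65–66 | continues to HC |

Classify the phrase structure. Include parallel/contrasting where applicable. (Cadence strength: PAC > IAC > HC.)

phrase group

The final phrase closes with a half cadence, which is not stronger than the preceding imperfect authentic cadence; the 3 phrases lack an overall antecedent–consequent design and so form a phrase group.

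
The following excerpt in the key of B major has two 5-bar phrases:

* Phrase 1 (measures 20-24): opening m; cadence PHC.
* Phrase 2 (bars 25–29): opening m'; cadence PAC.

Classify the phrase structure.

parallel period

Phrase 1 ends with a Phrygian half cadence (weaker) and phrase 2 with a perfect authentic cadence (stronger): antecedent + consequent = a period.
The two phrases open with the same material (m / m'), so the period is parallel.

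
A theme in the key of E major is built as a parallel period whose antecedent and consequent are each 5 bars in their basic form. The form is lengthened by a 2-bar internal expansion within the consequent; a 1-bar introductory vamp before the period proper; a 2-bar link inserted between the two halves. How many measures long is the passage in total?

Basic parallel period: 5 + 5 = 10 bars.
10 (basic form) + 2 (internal expansion) + 1 (introduction) + 2 (link) = 15.

15 measures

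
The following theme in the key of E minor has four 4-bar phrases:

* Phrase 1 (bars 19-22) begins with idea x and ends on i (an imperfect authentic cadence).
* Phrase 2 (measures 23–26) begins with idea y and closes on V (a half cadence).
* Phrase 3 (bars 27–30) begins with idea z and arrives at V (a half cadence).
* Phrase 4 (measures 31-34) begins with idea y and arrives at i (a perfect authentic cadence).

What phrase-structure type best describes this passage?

contrasting double period

Four phrases in two halves: the first half (mm. 19-26) ends with a half cadence, the second (bars 27–34) with a perfect authentic cadence — a large antecedent–consequent pair, i.e. a double period.
Phrase 3 begins with different material from phrase 1, making it contrasting.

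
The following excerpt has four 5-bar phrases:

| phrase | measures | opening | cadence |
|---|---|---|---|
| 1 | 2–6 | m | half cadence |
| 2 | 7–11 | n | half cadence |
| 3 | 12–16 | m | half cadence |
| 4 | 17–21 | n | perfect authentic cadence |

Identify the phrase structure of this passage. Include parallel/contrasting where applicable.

parallel double period

Four phrases in two halves: the first half (mm. 2-11) ends with a half cadence, the second (mm. 12–21) with a perfect authentic cadence — a large antecedent–consequent pair, i.e. a double period.
Phrase 3 begins with the same material as phrase 1, making it parallel.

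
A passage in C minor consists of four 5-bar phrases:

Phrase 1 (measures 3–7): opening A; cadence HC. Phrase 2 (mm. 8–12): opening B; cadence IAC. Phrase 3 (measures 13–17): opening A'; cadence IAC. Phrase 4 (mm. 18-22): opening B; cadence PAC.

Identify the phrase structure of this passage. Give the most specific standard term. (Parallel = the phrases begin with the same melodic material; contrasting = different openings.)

Four phrases in two halves: the first half (measures 3-12) ends with an imperfect authentic cadence, the second (mm. 13-22) with a perfect authentic cadence — a large antecedent–consequent pair, i.e. a double period.
Phrase 3 begins with the same material as phrase 1, making it parallel.

parallel double period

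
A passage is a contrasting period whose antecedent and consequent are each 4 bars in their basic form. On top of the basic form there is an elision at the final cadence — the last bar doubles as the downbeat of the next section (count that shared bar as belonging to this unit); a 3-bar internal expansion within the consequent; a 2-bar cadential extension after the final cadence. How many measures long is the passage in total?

Basic contrasting period: 4 + 4 = 8 bars.
8 (basic form) + 3 (internal expansion) + 2 (cadential extension) = 13.
The elision shares a bar with the next section but does not change this unit's count.

13 measures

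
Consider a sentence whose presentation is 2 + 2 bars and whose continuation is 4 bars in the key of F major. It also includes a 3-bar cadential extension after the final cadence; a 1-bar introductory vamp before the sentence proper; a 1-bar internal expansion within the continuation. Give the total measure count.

Basic sentence: 2 + 2 + 4 = 8 bars.
8 (basic form) + 3 (cadential extension) + 1 (introduction) + 1 (internal expansion) = 13.

13 measures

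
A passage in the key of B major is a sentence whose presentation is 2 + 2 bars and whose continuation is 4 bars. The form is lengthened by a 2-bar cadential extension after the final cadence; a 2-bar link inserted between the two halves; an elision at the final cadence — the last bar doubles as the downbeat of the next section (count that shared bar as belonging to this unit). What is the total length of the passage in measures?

Basic sentence: 2 + 2 + 4 = 8 bars.
8 (basic form) + 2 (cadential extension) + 2 (link) = 12.
The elision shares a bar with the next section but does not change this unit's count.

12 measures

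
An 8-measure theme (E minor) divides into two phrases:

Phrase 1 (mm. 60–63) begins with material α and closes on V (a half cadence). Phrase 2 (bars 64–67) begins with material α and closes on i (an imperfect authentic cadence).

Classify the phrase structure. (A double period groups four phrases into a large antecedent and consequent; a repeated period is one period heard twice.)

Phrase 1 ends with a half cadence (weaker) and phrase 2 with an imperfect authentic cadence (stronger): antecedent + consequent = a period.
The two phrases open with the same material (α / α), so the period is parallel.

parallel period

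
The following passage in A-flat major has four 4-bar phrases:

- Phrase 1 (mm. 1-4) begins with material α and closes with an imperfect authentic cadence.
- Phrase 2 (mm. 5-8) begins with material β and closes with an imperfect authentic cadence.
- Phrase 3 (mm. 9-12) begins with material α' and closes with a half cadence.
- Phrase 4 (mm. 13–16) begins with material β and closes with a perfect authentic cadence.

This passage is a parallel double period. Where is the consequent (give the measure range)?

In a double period the four phrases pair into a large antecedent (phrases 1–2, ending imperfect authentic cadence) and a large consequent (phrases 3–4, ending perfect authentic cadence). The consequent spans mm. 9–16.

measures 9–16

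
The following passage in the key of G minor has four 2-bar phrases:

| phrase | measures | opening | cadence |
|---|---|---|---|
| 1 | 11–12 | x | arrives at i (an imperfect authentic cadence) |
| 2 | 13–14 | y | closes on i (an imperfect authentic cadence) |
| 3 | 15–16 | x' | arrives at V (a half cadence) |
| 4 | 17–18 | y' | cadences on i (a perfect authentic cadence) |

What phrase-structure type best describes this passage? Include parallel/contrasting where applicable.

Four phrases in two halves: the first half (bars 11–14) ends with an imperfect authentic cadence, the second (mm. 15–18) with a perfect authentic cadence — a large antecedent–consequent pair, i.e. a double period.
Phrase 3 begins with the same material as phrase 1, making it parallel.

parallel double period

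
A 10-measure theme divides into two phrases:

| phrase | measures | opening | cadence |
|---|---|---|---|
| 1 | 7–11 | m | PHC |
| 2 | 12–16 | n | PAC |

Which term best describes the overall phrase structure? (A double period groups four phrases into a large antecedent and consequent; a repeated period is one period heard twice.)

contrasting period

Phrase 1 ends with a Phrygian half cadence (weaker) and phrase 2 with a perfect authentic cadence (stronger): antecedent + consequent = a period.
The two phrases open with different material (m / n), so the period is contrasting.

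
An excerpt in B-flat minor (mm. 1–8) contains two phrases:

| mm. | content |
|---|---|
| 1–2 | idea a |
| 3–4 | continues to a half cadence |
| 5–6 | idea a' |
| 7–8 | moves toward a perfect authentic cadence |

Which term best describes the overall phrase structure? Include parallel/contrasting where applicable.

Phrase 1 ends with a half cadence (weaker) and phrase 2 with a perfect authentic cadence (stronger): antecedent + consequent = a period.
The two phrases open with the same material (a / a'), so the period is parallel.

parallel period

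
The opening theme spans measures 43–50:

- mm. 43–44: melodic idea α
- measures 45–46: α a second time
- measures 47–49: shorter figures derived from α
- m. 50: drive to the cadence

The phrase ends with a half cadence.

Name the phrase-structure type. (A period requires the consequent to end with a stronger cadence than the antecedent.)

Basic idea (bars 43–44) + its repetition (mm. 45-46) form the presentation; fragmentation and cadence (bars 47–50) form the continuation — the 8-bar whole is a sentence.

sentence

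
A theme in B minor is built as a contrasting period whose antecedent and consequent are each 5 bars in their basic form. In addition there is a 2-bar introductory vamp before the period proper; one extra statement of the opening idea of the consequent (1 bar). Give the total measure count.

Basic contrasting period: 5 + 5 = 10 bars.
10 (basic form) + 2 (introduction) + 1 (extra statement) = 13.

13 measures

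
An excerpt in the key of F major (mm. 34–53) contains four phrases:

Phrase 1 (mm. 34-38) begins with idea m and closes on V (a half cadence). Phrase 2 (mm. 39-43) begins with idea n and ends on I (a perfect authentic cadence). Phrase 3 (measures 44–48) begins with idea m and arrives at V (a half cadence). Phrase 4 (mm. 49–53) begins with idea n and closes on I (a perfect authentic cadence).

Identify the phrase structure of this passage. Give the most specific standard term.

repeated period

The cadence pattern HC–PAC–HC–PAC is weak–strong twice, and phrases 3–4 restate phrases 1–2: a period heard twice, not a double period (which would end weakly at phrase 2).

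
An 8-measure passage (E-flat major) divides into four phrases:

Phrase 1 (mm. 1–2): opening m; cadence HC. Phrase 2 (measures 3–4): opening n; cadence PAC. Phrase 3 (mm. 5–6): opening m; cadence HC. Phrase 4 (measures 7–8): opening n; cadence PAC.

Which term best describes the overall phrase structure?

repeated period

The cadence pattern HC–PAC–HC–PAC is weak–strong twice, and phrases 3–4 restate phrases 1–2: a period heard twice, not a double period (which would end weakly at phrase 2).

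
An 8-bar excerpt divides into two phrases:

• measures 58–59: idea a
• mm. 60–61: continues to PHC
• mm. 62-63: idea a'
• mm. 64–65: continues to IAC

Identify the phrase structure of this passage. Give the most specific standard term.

parallel period

Phrase 1 ends with a Phrygian half cadence (weaker) and phrase 2 with an imperfect authentic cadence (stronger): antecedent + consequent = a period.
The two phrases open with the same material (a / a'), so the period is parallel.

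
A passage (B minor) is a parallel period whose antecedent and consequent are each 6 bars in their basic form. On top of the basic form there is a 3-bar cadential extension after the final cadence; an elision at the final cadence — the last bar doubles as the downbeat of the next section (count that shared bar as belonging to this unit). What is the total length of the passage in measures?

Basic parallel period: 6 + 6 = 12 bars.
12 (basic form) + 3 (cadential extension) = 15.
The elision shares a bar with the next section but does not change this unit's count.

15 measures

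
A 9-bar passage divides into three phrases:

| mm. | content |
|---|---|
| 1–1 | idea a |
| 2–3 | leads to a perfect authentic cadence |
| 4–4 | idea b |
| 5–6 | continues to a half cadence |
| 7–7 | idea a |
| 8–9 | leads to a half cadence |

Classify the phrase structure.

phrase group

The final phrase closes with a half cadence, which is not stronger than the preceding half cadence; the 3 phrases lack an overall antecedent–consequent design and so form a phrase group.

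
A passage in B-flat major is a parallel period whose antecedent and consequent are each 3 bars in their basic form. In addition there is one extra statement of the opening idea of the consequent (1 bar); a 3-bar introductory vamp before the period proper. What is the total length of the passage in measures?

Basic parallel period: 3 + 3 = 6 bars.
6 (basic form) + 1 (extra statement) + 3 (introduction) = 10.

10 measures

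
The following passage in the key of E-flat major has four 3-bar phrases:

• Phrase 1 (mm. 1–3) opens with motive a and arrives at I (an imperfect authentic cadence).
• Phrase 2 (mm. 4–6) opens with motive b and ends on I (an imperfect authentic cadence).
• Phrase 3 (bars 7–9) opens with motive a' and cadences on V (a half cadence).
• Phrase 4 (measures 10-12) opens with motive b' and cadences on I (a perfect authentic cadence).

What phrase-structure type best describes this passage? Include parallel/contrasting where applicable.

Four phrases in two halves: the first half (measures 1–6) ends with an imperfect authentic cadence, the second (measures 7-12) with a perfect authentic cadence — a large antecedent–consequent pair, i.e. a double period.
Phrase 3 begins with the same material as phrase 1, making it parallel.

parallel double period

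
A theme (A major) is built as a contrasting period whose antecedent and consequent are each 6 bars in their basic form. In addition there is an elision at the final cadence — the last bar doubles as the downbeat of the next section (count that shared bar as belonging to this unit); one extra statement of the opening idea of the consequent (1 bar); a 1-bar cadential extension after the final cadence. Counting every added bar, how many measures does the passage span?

14 measures

Basic contrasting period: 6 + 6 = 12 bars.
12 (basic form) + 1 (extra statement) + 1 (cadential extension) = 14.
The elision shares a bar with the next section but does not change this unit's count.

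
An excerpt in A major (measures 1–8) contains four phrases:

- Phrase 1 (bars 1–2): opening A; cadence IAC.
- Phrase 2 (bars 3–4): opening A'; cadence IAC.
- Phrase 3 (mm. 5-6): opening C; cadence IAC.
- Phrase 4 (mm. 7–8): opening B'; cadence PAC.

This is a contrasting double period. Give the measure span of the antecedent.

In a double period the first pair of phrases (ending imperfect authentic cadence) is the large antecedent and the second pair (ending perfect authentic cadence) is the large consequent; the antecedent is measures 1–4.

measures 1–4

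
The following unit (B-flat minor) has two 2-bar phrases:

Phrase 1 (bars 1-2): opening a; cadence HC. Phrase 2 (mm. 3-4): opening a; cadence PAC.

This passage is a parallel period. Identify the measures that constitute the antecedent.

measures 1–2

The antecedent is the phrase ending with the weaker cadence (half cadence, phrase 1) and the consequent the one ending more conclusively (perfect authentic cadence, phrase 2); the antecedent is bars 1–2.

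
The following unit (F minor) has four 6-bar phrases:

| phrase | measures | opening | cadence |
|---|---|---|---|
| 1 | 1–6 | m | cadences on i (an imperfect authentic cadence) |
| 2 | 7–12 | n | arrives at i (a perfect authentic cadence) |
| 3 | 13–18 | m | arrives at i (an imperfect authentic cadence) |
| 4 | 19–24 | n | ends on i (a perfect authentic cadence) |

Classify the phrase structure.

repeated period

The cadence pattern IAC–PAC–IAC–PAC is weak–strong twice, and phrases 3–4 restate phrases 1–2: a period heard twice, not a double period (which would end weakly at phrase 2).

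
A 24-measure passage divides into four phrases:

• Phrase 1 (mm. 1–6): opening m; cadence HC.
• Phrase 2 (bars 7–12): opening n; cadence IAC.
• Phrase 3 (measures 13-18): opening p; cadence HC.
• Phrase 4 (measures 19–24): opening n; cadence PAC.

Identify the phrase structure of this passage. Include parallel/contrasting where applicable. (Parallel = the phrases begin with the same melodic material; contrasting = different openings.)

contrasting double period

Four phrases in two halves: the first half (bars 1–12) ends with an imperfect authentic cadence, the second (bars 13–24) with a perfect authentic cadence — a large antecedent–consequent pair, i.e. a double period.
Phrase 3 begins with different material from phrase 1, making it contrasting.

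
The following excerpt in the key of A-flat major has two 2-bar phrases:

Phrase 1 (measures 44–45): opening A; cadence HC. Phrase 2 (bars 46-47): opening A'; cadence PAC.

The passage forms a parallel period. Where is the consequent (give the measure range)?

The antecedent is the phrase ending with the weaker cadence (half cadence, phrase 1) and the consequent the one ending more conclusively (perfect authentic cadence, phrase 2); the consequent is mm. 46–47.

measures 46–47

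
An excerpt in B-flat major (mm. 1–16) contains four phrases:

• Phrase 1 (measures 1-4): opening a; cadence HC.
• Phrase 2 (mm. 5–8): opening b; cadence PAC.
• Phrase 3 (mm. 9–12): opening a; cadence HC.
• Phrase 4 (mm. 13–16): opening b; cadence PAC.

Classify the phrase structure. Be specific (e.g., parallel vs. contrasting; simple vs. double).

repeated period

The cadence pattern HC–PAC–HC–PAC is weak–strong twice, and phrases 3–4 restate phrases 1–2: a period heard twice, not a double period (which would end weakly at phrase 2).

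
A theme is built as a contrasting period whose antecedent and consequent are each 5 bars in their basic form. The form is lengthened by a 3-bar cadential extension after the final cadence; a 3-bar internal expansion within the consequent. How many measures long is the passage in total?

Basic contrasting period: 5 + 5 = 10 bars.
10 (basic form) + 3 (cadential extension) + 3 (internal expansion) = 16.

16 measures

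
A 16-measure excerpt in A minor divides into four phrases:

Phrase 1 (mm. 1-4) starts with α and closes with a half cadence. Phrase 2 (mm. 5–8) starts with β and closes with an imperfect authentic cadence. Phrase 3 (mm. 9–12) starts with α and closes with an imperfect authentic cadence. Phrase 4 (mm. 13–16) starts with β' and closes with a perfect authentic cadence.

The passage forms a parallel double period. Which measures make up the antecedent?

In a double period the first pair of phrases (ending imperfect authentic cadence) is the large antecedent and the second pair (ending perfect authentic cadence) is the large consequent; the antecedent is measures 1–8.

measures 1–8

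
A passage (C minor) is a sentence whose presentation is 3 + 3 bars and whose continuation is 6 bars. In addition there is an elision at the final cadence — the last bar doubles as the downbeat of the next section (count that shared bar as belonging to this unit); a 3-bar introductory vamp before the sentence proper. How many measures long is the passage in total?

15 measures

Basic sentence: 3 + 3 + 6 = 12 bars.
12 (basic form) + 3 (introduction) = 15.
The elision shares a bar with the next section but does not change this unit's count.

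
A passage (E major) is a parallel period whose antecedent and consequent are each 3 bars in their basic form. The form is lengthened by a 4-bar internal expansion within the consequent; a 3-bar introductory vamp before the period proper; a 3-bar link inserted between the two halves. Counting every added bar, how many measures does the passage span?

Basic parallel period: 3 + 3 = 6 bars.
6 (basic form) + 4 (internal expansion) + 3 (introduction) + 3 (link) = 16.

16 measures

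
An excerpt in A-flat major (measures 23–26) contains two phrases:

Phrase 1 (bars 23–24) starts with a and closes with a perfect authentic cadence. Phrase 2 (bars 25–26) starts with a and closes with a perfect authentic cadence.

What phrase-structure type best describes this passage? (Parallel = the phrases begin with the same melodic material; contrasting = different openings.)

repeated phrase

Both phrases have the same opening (a) and the same cadence (perfect authentic cadence): the second is a restatement, not a consequent, so this is a repeated phrase rather than a period.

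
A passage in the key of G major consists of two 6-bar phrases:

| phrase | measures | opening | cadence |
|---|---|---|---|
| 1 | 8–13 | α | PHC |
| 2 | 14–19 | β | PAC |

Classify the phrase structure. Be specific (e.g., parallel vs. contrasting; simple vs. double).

contrasting period

Phrase 1 ends with a Phrygian half cadence (weaker) and phrase 2 with a perfect authentic cadence (stronger): antecedent + consequent = a period.
The two phrases open with different material (α / β), so the period is contrasting.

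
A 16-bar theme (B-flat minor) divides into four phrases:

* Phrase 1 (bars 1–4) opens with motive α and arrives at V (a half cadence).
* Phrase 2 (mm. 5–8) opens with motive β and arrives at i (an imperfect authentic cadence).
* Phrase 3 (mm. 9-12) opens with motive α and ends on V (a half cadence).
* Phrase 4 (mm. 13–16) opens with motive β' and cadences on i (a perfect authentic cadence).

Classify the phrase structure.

parallel double period

Four phrases in two halves: the first half (mm. 1–8) ends with an imperfect authentic cadence, the second (bars 9-16) with a perfect authentic cadence — a large antecedent–consequent pair, i.e. a double period.
Phrase 3 begins with the same material as phrase 1, making it parallel.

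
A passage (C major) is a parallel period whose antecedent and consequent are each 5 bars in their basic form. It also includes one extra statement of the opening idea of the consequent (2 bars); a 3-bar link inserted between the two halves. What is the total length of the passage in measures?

Basic parallel period: 5 + 5 = 10 bars.
10 (basic form) + 2 (extra statement) + 3 (link) = 15.

15 measures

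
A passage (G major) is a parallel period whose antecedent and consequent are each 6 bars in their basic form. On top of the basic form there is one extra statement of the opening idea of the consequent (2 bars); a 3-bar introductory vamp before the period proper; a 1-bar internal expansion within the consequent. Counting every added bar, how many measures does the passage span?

Basic parallel period: 6 + 6 = 12 bars.
12 (basic form) + 2 (extra statement) + 3 (introduction) + 1 (internal expansion) = 18.

18 measures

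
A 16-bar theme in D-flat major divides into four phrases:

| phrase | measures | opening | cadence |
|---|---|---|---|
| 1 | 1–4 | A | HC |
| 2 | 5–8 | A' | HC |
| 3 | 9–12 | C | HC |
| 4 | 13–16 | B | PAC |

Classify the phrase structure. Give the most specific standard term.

Four phrases in two halves: the first half (bars 1–8) ends with a half cadence, the second (mm. 9-16) with a perfect authentic cadence — a large antecedent–consequent pair, i.e. a double period.
Phrase 3 begins with different material from phrase 1, making it contrasting.

contrasting double period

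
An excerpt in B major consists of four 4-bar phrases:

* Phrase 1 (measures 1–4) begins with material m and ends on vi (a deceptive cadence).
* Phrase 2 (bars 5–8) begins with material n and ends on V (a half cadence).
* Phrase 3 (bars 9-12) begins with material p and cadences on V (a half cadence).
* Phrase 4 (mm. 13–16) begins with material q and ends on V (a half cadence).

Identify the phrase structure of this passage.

Phrase 4 ends with a half cadence, no stronger than phrase 2's half cadence, so the four phrases do not form a double period; nor do phrases 3–4 duplicate 1–2, so it is not a repeated period. With no phrase reaching a conclusive cadence, the passage is a phrase group.

phrase group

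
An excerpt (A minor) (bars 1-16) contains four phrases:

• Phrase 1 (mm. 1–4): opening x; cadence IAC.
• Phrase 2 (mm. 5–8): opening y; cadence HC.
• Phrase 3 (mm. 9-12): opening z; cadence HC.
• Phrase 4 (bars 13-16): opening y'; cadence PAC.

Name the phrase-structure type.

Four phrases in two halves: the first half (mm. 1–8) ends with a half cadence, the second (mm. 9–16) with a perfect authentic cadence — a large antecedent–consequent pair, i.e. a double period.
Phrase 3 begins with different material from phrase 1, making it contrasting.

contrasting double period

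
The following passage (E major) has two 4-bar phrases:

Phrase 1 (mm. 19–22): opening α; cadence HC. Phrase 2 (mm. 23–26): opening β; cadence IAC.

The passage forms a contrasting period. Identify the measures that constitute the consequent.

The antecedent is the phrase ending with the weaker cadence (half cadence, phrase 1) and the consequent the one ending more conclusively (imperfect authentic cadence, phrase 2); the consequent is mm. 23–26.

measures 23–26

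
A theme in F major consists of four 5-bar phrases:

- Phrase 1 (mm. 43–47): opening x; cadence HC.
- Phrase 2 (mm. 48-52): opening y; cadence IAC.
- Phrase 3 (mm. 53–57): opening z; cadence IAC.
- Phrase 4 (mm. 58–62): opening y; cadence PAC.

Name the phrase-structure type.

contrasting double period

Four phrases in two halves: the first half (mm. 43-52) ends with an imperfect authentic cadence, the second (mm. 53–62) with a perfect authentic cadence — a large antecedent–consequent pair, i.e. a double period.
Phrase 3 begins with different material from phrase 1, making it contrasting.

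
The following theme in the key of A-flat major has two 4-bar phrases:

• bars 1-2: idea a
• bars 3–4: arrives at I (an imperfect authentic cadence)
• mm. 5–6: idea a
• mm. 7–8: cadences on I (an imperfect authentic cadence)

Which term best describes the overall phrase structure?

repeated phrase

Both phrases have the same opening (a) and the same cadence (imperfect authentic cadence): the second is a restatement, not a consequent, so this is a repeated phrase rather than a period.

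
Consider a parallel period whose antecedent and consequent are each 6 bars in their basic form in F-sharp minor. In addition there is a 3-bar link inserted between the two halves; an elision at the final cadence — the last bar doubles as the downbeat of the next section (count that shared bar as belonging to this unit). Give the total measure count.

15 measures

Basic parallel period: 6 + 6 = 12 bars.
12 (basic form) + 3 (link) = 15.
The elision shares a bar with the next section but does not change this unit's count.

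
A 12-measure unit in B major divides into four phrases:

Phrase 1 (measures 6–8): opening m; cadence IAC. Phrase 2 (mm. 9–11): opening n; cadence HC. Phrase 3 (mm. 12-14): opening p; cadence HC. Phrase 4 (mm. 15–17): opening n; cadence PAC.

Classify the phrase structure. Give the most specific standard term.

Four phrases in two halves: the first half (mm. 6-11) ends with a half cadence, the second (mm. 12-17) with a perfect authentic cadence — a large antecedent–consequent pair, i.e. a double period.
Phrase 3 begins with different material from phrase 1, making it contrasting.

contrasting double period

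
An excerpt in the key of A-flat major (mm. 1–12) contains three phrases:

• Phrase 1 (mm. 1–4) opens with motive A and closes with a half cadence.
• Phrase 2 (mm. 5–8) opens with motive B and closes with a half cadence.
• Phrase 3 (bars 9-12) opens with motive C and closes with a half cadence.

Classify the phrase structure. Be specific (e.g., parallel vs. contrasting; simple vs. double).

The final phrase closes with a half cadence, which is not stronger than the preceding half cadence; the 3 phrases lack an overall antecedent–consequent design and so form a phrase group.

phrase group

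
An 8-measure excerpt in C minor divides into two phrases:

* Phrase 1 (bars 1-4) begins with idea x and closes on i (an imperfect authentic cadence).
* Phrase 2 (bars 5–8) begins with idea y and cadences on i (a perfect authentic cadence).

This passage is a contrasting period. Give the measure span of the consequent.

The antecedent is the phrase ending with the weaker cadence (imperfect authentic cadence, phrase 1) and the consequent the one ending more conclusively (perfect authentic cadence, phrase 2); the consequent is mm. 5–8.

measures 5–8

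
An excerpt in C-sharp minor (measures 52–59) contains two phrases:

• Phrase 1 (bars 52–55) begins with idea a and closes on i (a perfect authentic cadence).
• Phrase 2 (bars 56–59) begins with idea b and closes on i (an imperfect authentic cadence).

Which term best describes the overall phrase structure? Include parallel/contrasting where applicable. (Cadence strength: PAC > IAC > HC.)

phrase group

The second phrase closes with an imperfect authentic cadence, which is not stronger than the first phrase's perfect authentic cadence; without a weak→strong cadential pair there is no antecedent–consequent relationship, so this is a phrase group rather than a period.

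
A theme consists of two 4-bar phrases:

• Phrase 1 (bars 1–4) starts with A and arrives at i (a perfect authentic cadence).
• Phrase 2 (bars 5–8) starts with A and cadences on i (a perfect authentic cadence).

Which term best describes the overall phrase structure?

Both phrases have the same opening (A) and the same cadence (perfect authentic cadence): the second is a restatement, not a consequent, so this is a repeated phrase rather than a period.

repeated phrase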